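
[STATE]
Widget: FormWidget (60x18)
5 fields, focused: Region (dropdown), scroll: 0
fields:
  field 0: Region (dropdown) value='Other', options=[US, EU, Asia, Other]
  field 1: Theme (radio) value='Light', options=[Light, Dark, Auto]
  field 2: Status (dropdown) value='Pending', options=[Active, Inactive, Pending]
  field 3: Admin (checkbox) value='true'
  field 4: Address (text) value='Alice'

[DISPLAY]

> Region:     [Other                                      ▼]
  Theme:      (●) Light  ( ) Dark  ( ) Auto                 
  Status:     [Pending                                    ▼]
  Admin:      [x]                                           
  Address:    [Alice                                       ]
                                                            
                                                            
                                                            
                                                            
                                                            
                                                            
                                                            
                                                            
                                                            
                                                            
                                                            
                                                            
                                                            


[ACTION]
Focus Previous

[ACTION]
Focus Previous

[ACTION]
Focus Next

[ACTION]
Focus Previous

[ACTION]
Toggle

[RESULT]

  Region:     [Other                                      ▼]
  Theme:      (●) Light  ( ) Dark  ( ) Auto                 
  Status:     [Pending                                    ▼]
> Admin:      [ ]                                           
  Address:    [Alice                                       ]
                                                            
                                                            
                                                            
                                                            
                                                            
                                                            
                                                            
                                                            
                                                            
                                                            
                                                            
                                                            
                                                            


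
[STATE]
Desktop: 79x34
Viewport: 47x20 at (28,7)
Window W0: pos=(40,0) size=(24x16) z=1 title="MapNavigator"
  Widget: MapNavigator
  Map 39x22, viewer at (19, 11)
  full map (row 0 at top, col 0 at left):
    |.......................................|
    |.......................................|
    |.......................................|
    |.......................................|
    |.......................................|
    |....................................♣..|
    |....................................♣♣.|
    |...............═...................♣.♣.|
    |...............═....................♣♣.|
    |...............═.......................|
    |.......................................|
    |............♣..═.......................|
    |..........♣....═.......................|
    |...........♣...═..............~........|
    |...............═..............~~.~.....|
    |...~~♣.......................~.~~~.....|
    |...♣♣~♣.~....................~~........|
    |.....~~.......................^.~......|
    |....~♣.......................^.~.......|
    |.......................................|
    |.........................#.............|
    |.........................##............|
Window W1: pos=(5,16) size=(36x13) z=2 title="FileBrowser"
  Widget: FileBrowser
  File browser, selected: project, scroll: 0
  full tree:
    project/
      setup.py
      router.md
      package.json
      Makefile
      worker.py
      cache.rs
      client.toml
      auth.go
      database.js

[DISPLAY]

            ┃.......═..............┃           
            ┃......................┃           
            ┃....♣..═...@..........┃           
            ┃..♣....═..............┃           
            ┃...♣...═..............┃           
            ┃.......═..............┃           
            ┃.....................~┃           
            ┃~....................~┃           
            ┗━━━━━━━━━━━━━━━━━━━━━━┛           
━━━━━━━━━━━━┓                                  
            ┃                                  
────────────┨                                  
            ┃                                  
            ┃                                  
            ┃                                  
            ┃                                  
            ┃                                  
            ┃                                  
            ┃                                  
            ┃                                  


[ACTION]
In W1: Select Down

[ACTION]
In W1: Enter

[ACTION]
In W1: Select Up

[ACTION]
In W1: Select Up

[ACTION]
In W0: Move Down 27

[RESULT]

            ┃......................┃           
            ┃.................#....┃           
            ┃...........@.....##...┃           
            ┃                      ┃           
            ┃                      ┃           
            ┃                      ┃           
            ┃                      ┃           
            ┃                      ┃           
            ┗━━━━━━━━━━━━━━━━━━━━━━┛           
━━━━━━━━━━━━┓                                  
            ┃                                  
────────────┨                                  
            ┃                                  
            ┃                                  
            ┃                                  
            ┃                                  
            ┃                                  
            ┃                                  
            ┃                                  
            ┃                                  


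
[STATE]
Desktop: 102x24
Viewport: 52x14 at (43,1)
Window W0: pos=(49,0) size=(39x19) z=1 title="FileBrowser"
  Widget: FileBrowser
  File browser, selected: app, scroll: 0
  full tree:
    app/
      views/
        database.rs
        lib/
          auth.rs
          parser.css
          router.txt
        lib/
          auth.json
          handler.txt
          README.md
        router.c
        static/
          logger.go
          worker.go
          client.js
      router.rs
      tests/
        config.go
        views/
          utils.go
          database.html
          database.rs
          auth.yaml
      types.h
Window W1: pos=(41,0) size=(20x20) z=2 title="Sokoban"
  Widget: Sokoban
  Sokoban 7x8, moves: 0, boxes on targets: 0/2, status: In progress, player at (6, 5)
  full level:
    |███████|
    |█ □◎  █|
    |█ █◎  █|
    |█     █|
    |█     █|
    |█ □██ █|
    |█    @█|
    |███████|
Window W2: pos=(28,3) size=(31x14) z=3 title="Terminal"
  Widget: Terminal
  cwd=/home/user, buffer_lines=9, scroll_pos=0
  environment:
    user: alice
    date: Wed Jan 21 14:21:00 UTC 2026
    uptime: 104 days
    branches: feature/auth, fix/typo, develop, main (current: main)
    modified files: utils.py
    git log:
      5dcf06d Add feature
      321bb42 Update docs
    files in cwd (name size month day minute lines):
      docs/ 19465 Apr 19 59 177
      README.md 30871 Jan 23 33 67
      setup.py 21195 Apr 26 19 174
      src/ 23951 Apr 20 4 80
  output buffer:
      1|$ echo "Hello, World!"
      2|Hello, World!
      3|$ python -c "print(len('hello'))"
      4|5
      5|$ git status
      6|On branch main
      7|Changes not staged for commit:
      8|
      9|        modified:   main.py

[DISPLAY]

Sokoban          ┃r                         ┃       
─────────────────┨──────────────────────────┨       
━━━━━━━━━━━━━━━┓ ┃                          ┃       
               ┃ ┃ws/                       ┃       
───────────────┨ ┃rs                        ┃       
 World!"       ┃ ┃ts/                       ┃       
               ┃ ┃                          ┃       
rint(len('hello┃ ┃                          ┃       
               ┃ ┃                          ┃       
               ┃ ┃                          ┃       
               ┃ ┃                          ┃       
aged for commit┃ ┃                          ┃       
               ┃ ┃                          ┃       
ed:   main.py  ┃ ┃                          ┃       


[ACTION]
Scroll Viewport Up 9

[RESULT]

━━━━━━━━━━━━━━━━━┓━━━━━━━━━━━━━━━━━━━━━━━━━━┓       
Sokoban          ┃r                         ┃       
─────────────────┨──────────────────────────┨       
━━━━━━━━━━━━━━━┓ ┃                          ┃       
               ┃ ┃ws/                       ┃       
───────────────┨ ┃rs                        ┃       
 World!"       ┃ ┃ts/                       ┃       
               ┃ ┃                          ┃       
rint(len('hello┃ ┃                          ┃       
               ┃ ┃                          ┃       
               ┃ ┃                          ┃       
               ┃ ┃                          ┃       
aged for commit┃ ┃                          ┃       
               ┃ ┃                          ┃       


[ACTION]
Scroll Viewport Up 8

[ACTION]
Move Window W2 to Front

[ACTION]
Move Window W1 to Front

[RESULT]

━━━━━━━━━━━━━━━━━┓━━━━━━━━━━━━━━━━━━━━━━━━━━┓       
Sokoban          ┃r                         ┃       
─────────────────┨──────────────────────────┨       
██████           ┃                          ┃       
 □◎  █           ┃ws/                       ┃       
 █◎  █           ┃rs                        ┃       
     █           ┃ts/                       ┃       
     █           ┃                          ┃       
 □██ █           ┃                          ┃       
    @█           ┃                          ┃       
██████           ┃                          ┃       
oves: 0  0/2     ┃                          ┃       
                 ┃                          ┃       
                 ┃                          ┃       


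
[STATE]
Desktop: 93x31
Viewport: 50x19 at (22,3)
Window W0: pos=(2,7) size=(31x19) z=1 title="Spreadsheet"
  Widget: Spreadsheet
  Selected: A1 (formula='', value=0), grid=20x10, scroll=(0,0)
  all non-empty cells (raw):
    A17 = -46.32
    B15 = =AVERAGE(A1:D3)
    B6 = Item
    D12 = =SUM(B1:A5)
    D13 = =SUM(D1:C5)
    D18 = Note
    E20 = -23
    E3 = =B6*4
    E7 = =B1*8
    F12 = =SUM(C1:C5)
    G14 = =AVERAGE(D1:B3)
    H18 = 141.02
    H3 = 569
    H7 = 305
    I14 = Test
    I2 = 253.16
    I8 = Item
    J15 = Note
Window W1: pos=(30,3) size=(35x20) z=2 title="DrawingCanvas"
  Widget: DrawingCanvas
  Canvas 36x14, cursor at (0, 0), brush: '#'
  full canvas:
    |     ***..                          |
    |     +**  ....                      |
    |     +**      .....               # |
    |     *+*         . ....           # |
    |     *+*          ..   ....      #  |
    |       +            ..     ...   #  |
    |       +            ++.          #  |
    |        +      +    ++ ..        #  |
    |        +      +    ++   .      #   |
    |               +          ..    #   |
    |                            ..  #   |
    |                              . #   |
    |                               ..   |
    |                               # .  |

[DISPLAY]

        ┏━━━━━━━━━━━━━━━━━━━━━━━━━━━━━━━━━┓       
        ┃ DrawingCanvas                   ┃       
        ┠─────────────────────────────────┨       
        ┃+    ***..                       ┃       
━━━━━━━━┃     +**  ....                   ┃       
        ┃     +**      .....              ┃       
────────┃     *+*         . ....          ┃       
        ┃     *+*          ..   ....      ┃       
    C   ┃       +            ..     ...   ┃       
--------┃       +            ++.          ┃       
0       ┃        +      +    ++ ..        ┃       
0       ┃        +      +    ++   .      #┃       
0       ┃               +          ..    #┃       
0       ┃                            ..  #┃       
0       ┃                              . #┃       
        ┃                               ..┃       
0       ┃                               # ┃       
0       ┃                                 ┃       
0       ┃                                 ┃       


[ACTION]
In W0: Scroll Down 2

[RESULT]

        ┏━━━━━━━━━━━━━━━━━━━━━━━━━━━━━━━━━┓       
        ┃ DrawingCanvas                   ┃       
        ┠─────────────────────────────────┨       
        ┃+    ***..                       ┃       
━━━━━━━━┃     +**  ....                   ┃       
        ┃     +**      .....              ┃       
────────┃     *+*         . ....          ┃       
        ┃     *+*          ..   ....      ┃       
    C   ┃       +            ..     ...   ┃       
--------┃       +            ++.          ┃       
0       ┃        +      +    ++ ..        ┃       
0       ┃        +      +    ++   .      #┃       
0       ┃               +          ..    #┃       
        ┃                            ..  #┃       
0       ┃                              . #┃       
0       ┃                               ..┃       
0       ┃                               # ┃       
0       ┃                                 ┃       
0       ┃                                 ┃       


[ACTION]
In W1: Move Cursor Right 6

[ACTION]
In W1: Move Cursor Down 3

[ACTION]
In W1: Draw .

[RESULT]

        ┏━━━━━━━━━━━━━━━━━━━━━━━━━━━━━━━━━┓       
        ┃ DrawingCanvas                   ┃       
        ┠─────────────────────────────────┨       
        ┃     ***..                       ┃       
━━━━━━━━┃     +**  ....                   ┃       
        ┃     +**      .....              ┃       
────────┃     *.*         . ....          ┃       
        ┃     *+*          ..   ....      ┃       
    C   ┃       +            ..     ...   ┃       
--------┃       +            ++.          ┃       
0       ┃        +      +    ++ ..        ┃       
0       ┃        +      +    ++   .      #┃       
0       ┃               +          ..    #┃       
        ┃                            ..  #┃       
0       ┃                              . #┃       
0       ┃                               ..┃       
0       ┃                               # ┃       
0       ┃                                 ┃       
0       ┃                                 ┃       


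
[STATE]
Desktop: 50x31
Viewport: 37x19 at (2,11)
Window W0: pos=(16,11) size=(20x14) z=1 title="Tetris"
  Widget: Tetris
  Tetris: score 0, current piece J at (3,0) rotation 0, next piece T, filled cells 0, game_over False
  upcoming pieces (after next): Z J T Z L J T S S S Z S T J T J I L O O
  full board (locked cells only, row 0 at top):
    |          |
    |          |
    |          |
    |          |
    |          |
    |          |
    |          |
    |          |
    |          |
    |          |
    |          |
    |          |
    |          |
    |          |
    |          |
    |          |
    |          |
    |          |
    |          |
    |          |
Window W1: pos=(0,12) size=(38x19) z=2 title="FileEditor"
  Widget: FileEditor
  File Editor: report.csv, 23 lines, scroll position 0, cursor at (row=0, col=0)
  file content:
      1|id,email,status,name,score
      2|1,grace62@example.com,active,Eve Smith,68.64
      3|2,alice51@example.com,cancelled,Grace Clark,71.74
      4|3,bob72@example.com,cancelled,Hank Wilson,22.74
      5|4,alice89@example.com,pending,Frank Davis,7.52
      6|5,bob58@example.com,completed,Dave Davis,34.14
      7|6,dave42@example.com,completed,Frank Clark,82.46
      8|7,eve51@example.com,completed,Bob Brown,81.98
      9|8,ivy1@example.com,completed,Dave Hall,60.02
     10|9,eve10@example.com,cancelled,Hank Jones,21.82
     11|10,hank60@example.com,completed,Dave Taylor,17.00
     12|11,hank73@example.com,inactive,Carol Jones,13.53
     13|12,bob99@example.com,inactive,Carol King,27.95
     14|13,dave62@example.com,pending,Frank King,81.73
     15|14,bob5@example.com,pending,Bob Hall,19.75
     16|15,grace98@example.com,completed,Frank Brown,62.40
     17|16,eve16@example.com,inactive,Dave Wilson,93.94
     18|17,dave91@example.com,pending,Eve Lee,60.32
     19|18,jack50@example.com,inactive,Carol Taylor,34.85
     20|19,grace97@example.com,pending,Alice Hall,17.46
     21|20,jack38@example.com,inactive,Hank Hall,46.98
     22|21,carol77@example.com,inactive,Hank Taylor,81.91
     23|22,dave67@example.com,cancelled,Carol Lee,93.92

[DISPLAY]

              ┏━━━━━━━━━━━━━━━━━━┓   
━━━━━━━━━━━━━━━━━━━━━━━━━━━━━━━━━━━┓ 
FileEditor                         ┃ 
───────────────────────────────────┨ 
d,email,status,name,score         ▲┃ 
,grace62@example.com,active,Eve Sm█┃ 
,alice51@example.com,cancelled,Gra░┃ 
,bob72@example.com,cancelled,Hank ░┃ 
,alice89@example.com,pending,Frank░┃ 
,bob58@example.com,completed,Dave ░┃ 
,dave42@example.com,completed,Fran░┃ 
,eve51@example.com,completed,Bob B░┃ 
,ivy1@example.com,completed,Dave H░┃ 
,eve10@example.com,cancelled,Hank ░┃ 
0,hank60@example.com,completed,Dav░┃ 
1,hank73@example.com,inactive,Caro░┃ 
2,bob99@example.com,inactive,Carol░┃ 
3,dave62@example.com,pending,Frank░┃ 
4,bob5@example.com,pending,Bob Hal▼┃ 


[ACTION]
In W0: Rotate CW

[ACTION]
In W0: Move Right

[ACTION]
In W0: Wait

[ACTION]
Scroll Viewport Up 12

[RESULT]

                                     
                                     
                                     
                                     
                                     
                                     
                                     
                                     
                                     
                                     
                                     
              ┏━━━━━━━━━━━━━━━━━━┓   
━━━━━━━━━━━━━━━━━━━━━━━━━━━━━━━━━━━┓ 
FileEditor                         ┃ 
───────────────────────────────────┨ 
d,email,status,name,score         ▲┃ 
,grace62@example.com,active,Eve Sm█┃ 
,alice51@example.com,cancelled,Gra░┃ 
,bob72@example.com,cancelled,Hank ░┃ 


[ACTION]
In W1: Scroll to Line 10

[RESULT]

                                     
                                     
                                     
                                     
                                     
                                     
                                     
                                     
                                     
                                     
                                     
              ┏━━━━━━━━━━━━━━━━━━┓   
━━━━━━━━━━━━━━━━━━━━━━━━━━━━━━━━━━━┓ 
FileEditor                         ┃ 
───────────────────────────────────┨ 
,ivy1@example.com,completed,Dave H▲┃ 
,eve10@example.com,cancelled,Hank ░┃ 
0,hank60@example.com,completed,Dav░┃ 
1,hank73@example.com,inactive,Caro░┃ 


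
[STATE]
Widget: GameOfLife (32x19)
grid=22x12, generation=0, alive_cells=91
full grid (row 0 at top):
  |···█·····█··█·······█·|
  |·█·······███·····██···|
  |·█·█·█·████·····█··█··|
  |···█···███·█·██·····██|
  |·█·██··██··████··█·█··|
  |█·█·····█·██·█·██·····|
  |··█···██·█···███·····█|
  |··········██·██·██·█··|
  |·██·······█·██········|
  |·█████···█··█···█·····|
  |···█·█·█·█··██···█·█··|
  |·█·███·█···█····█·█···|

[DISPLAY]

Gen: 0                          
···█·····█··█·······█·          
·█·······███·····██···          
·█·█·█·████·····█··█··          
···█···███·█·██·····██          
·█·██··██··████··█·█··          
█·█·····█·██·█·██·····          
··█···██·█···███·····█          
··········██·██·██·█··          
·██·······█·██········          
·█████···█··█···█·····          
···█·█·█·█··██···█·█··          
·█·███·█···█····█·█···          
                                
                                
                                
                                
                                
                                


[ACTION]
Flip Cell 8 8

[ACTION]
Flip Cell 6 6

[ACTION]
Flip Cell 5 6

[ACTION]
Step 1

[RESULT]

Gen: 1                          
·········█·█··········          
····█······█·····███··          
····█·██····█····████·          
···█·······█··██··███·          
·█·██·█·········█···█·          
··█···█···██····█·····          
·█·····███·······█····          
·██·····█·██····█·····          
·█··█·····█···████····          
·█···██··██···········          
·█········████··███···          
··██·█··█···█····██···          
                                
                                
                                
                                
                                
                                


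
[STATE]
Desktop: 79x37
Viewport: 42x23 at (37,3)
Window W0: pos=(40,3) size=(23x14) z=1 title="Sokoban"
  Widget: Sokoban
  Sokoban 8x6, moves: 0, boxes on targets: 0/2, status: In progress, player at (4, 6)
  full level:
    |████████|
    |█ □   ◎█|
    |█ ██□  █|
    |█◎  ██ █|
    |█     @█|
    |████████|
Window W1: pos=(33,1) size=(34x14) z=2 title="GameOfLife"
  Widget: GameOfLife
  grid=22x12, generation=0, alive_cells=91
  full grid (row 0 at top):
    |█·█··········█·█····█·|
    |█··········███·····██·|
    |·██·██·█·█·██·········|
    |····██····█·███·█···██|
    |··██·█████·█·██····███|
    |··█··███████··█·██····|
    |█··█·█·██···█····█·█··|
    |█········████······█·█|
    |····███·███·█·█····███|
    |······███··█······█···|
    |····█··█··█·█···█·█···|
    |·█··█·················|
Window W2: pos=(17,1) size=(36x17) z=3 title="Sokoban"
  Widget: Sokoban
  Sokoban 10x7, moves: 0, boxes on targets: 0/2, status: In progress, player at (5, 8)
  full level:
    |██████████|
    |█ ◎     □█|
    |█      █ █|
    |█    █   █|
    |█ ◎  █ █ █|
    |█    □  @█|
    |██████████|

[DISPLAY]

───────────────┨─────────────┨            
               ┃             ┃            
               ┃██·          ┃            
               ┃···          ┃            
               ┃·██          ┃            
               ┃███          ┃            
               ┃···          ┃            
               ┃█··          ┃            
               ┃█·█          ┃            
               ┃███          ┃            
               ┃···          ┃            
               ┃━━━━━━━━━━━━━┛            
               ┃         ┃                
               ┃━━━━━━━━━┛                
━━━━━━━━━━━━━━━┛                          
                                          
                                          
                                          
                                          
                                          
                                          
                                          
                                          


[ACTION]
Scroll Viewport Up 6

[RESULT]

                                          
━━━━━━━━━━━━━━━┓━━━━━━━━━━━━━┓            
               ┃             ┃            
───────────────┨─────────────┨            
               ┃             ┃            
               ┃██·          ┃            
               ┃···          ┃            
               ┃·██          ┃            
               ┃███          ┃            
               ┃···          ┃            
               ┃█··          ┃            
               ┃█·█          ┃            
               ┃███          ┃            
               ┃···          ┃            
               ┃━━━━━━━━━━━━━┛            
               ┃         ┃                
               ┃━━━━━━━━━┛                
━━━━━━━━━━━━━━━┛                          
                                          
                                          
                                          
                                          
                                          


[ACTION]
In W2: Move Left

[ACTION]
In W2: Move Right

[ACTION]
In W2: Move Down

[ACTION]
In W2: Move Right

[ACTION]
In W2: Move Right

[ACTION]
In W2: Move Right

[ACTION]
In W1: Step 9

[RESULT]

                                          
━━━━━━━━━━━━━━━┓━━━━━━━━━━━━━┓            
               ┃             ┃            
───────────────┨─────────────┨            
               ┃             ┃            
               ┃···          ┃            
               ┃██·          ┃            
               ┃···          ┃            
               ┃█··          ┃            
               ┃···          ┃            
               ┃···          ┃            
               ┃···          ┃            
               ┃█··          ┃            
               ┃█··          ┃            
               ┃━━━━━━━━━━━━━┛            
               ┃         ┃                
               ┃━━━━━━━━━┛                
━━━━━━━━━━━━━━━┛                          
                                          
                                          
                                          
                                          
                                          


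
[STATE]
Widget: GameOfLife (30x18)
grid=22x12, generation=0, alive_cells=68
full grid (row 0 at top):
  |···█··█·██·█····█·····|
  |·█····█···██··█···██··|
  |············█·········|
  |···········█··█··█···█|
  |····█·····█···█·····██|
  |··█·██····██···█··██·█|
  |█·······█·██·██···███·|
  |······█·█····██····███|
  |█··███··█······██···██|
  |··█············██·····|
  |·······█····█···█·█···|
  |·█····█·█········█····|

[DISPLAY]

Gen: 0                        
···█··█·██·█····█·····        
·█····█···██··█···██··        
············█·········        
···········█··█··█···█        
····█·····█···█·····██        
··█·██····██···█··██·█        
█·······█·██·██···███·        
······█·█····██····███        
█··███··█······██···██        
··█············██·····        
·······█····█···█·█···        
·█····█·█········█····        
                              
                              
                              
                              
                              


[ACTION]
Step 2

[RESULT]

Gen: 2                        
·········█·██·········        
·········█···█········        
·········█···█········        
····█·····██·█····█·██        
···█·█·····█···█··██·█        
···█······█·██·██·███·        
···█·······█··········        
···█···██··████·······        
······█···············        
···█·██········██·····        
················█·····        
················█·····        
                              
                              
                              
                              
                              


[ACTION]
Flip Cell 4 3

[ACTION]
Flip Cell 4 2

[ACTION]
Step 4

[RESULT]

Gen: 6                        
·········██·██········        
········█·███·█·······        
·········██···██······        
·········█···██·····██        
·········██·██·█·█·█·█        
····██···█····███·████        
·····██··█·······███··        
····██····█······██···        
····███····█······█···        
······█······██··█····        
···············███····        
················██····        
                              
                              
                              
                              
                              


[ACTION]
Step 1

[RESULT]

Gen: 7                        
·········██·██········        
········█···█·██······        
········█···█··█······        
········█··██···█···██        
········███·█····█····        
····███·██···███·····█        
······█··██····█······        
··········█···········        
····█·█···········█···        
······█·······██·██···        
··············██··█···        
···············█·█····        
                              
                              
                              
                              
                              


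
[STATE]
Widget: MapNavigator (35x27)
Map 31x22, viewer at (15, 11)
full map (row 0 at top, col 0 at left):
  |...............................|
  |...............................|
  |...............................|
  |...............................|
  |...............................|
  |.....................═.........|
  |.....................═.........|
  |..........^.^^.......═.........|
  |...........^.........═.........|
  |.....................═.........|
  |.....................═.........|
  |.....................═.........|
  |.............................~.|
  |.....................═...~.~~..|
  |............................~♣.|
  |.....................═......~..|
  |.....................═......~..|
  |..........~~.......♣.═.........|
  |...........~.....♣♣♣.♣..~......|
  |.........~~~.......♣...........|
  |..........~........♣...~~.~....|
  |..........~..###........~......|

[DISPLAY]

                                   
                                   
  ...............................  
  ...............................  
  ...............................  
  ...............................  
  ...............................  
  .....................═.........  
  .....................═.........  
  ..........^.^^.......═.........  
  ...........^.........═.........  
  .....................═.........  
  .....................═.........  
  ...............@.....═.........  
  .............................~.  
  .....................═...~.~~..  
  ............................~♣.  
  .....................═......~..  
  .....................═......~..  
  ..........~~.......♣.═.........  
  ...........~.....♣♣♣.♣..~......  
  .........~~~.......♣...........  
  ..........~........♣...~~.~....  
  ..........~..###........~......  
                                   
                                   
                                   


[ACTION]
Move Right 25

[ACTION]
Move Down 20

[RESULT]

........═.........                 
........═.........                 
........═.........                 
........═.........                 
................~.                 
........═...~.~~..                 
...............~♣.                 
........═......~..                 
........═......~..                 
......♣.═.........                 
....♣♣♣.♣..~......                 
......♣...........                 
......♣...~~.~....                 
###........~.....@                 
                                   
                                   
                                   
                                   
                                   
                                   
                                   
                                   
                                   
                                   
                                   
                                   
                                   


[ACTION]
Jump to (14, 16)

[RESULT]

   ............................... 
   ............................... 
   .....................═......... 
   .....................═......... 
   ..........^.^^.......═......... 
   ...........^.........═......... 
   .....................═......... 
   .....................═......... 
   .....................═......... 
   .............................~. 
   .....................═...~.~~.. 
   ............................~♣. 
   .....................═......~.. 
   ..............@......═......~.. 
   ..........~~.......♣.═......... 
   ...........~.....♣♣♣.♣..~...... 
   .........~~~.......♣........... 
   ..........~........♣...~~.~.... 
   ..........~..###........~...... 
                                   
                                   
                                   
                                   
                                   
                                   
                                   
                                   


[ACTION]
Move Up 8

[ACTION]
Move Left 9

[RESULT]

                                   
                                   
                                   
                                   
                                   
            .......................
            .......................
            .......................
            .......................
            .......................
            .....................═.
            .....................═.
            ..........^.^^.......═.
            .....@.....^.........═.
            .....................═.
            .....................═.
            .....................═.
            .......................
            .....................═.
            .......................
            .....................═.
            .....................═.
            ..........~~.......♣.═.
            ...........~.....♣♣♣.♣.
            .........~~~.......♣...
            ..........~........♣...
            ..........~..###.......


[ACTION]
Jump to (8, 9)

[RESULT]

                                   
                                   
                                   
                                   
         ..........................
         ..........................
         ..........................
         ..........................
         ..........................
         .....................═....
         .....................═....
         ..........^.^^.......═....
         ...........^.........═....
         ........@............═....
         .....................═....
         .....................═....
         ..........................
         .....................═...~
         ..........................
         .....................═....
         .....................═....
         ..........~~.......♣.═....
         ...........~.....♣♣♣.♣..~.
         .........~~~.......♣......
         ..........~........♣...~~.
         ..........~..###........~.
                                   
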